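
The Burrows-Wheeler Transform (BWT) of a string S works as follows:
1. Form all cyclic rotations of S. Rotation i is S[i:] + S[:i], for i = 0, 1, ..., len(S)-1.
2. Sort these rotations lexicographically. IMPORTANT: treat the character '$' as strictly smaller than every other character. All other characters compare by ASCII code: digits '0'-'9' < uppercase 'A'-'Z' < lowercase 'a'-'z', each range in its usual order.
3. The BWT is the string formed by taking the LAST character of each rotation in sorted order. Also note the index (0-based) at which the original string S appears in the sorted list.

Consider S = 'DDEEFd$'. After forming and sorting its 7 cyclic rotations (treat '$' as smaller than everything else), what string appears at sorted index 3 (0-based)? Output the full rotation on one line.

All 7 rotations (rotation i = S[i:]+S[:i]):
  rot[0] = DDEEFd$
  rot[1] = DEEFd$D
  rot[2] = EEFd$DD
  rot[3] = EFd$DDE
  rot[4] = Fd$DDEE
  rot[5] = d$DDEEF
  rot[6] = $DDEEFd
Sorted (with $ < everything):
  sorted[0] = $DDEEFd
  sorted[1] = DDEEFd$
  sorted[2] = DEEFd$D
  sorted[3] = EEFd$DD
  sorted[4] = EFd$DDE
  sorted[5] = Fd$DDEE
  sorted[6] = d$DDEEF
sorted[3] = EEFd$DD

Answer: EEFd$DD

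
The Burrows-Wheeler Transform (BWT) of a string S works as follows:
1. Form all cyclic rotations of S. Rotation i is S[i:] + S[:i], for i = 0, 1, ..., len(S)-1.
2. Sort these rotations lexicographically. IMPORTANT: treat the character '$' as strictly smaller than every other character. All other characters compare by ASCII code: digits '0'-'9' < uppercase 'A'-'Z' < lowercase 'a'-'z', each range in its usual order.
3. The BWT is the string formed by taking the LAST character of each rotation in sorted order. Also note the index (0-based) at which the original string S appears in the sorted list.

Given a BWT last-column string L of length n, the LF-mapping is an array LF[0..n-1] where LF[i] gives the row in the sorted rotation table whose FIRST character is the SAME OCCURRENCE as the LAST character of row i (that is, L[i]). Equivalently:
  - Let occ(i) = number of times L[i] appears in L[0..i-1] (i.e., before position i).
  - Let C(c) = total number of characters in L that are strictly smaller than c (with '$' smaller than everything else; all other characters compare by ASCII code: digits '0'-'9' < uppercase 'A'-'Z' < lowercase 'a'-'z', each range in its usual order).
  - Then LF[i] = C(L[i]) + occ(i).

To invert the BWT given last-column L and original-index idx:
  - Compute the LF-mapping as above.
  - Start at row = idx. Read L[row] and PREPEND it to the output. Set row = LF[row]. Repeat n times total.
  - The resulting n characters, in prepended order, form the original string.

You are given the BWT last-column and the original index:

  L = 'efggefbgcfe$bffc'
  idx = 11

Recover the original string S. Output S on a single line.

Answer: fgbfgcfbecgeffe$

Derivation:
LF mapping: 5 8 13 14 6 9 1 15 3 10 7 0 2 11 12 4
Walk LF starting at row 11, prepending L[row]:
  step 1: row=11, L[11]='$', prepend. Next row=LF[11]=0
  step 2: row=0, L[0]='e', prepend. Next row=LF[0]=5
  step 3: row=5, L[5]='f', prepend. Next row=LF[5]=9
  step 4: row=9, L[9]='f', prepend. Next row=LF[9]=10
  step 5: row=10, L[10]='e', prepend. Next row=LF[10]=7
  step 6: row=7, L[7]='g', prepend. Next row=LF[7]=15
  step 7: row=15, L[15]='c', prepend. Next row=LF[15]=4
  step 8: row=4, L[4]='e', prepend. Next row=LF[4]=6
  step 9: row=6, L[6]='b', prepend. Next row=LF[6]=1
  step 10: row=1, L[1]='f', prepend. Next row=LF[1]=8
  step 11: row=8, L[8]='c', prepend. Next row=LF[8]=3
  step 12: row=3, L[3]='g', prepend. Next row=LF[3]=14
  step 13: row=14, L[14]='f', prepend. Next row=LF[14]=12
  step 14: row=12, L[12]='b', prepend. Next row=LF[12]=2
  step 15: row=2, L[2]='g', prepend. Next row=LF[2]=13
  step 16: row=13, L[13]='f', prepend. Next row=LF[13]=11
Reversed output: fgbfgcfbecgeffe$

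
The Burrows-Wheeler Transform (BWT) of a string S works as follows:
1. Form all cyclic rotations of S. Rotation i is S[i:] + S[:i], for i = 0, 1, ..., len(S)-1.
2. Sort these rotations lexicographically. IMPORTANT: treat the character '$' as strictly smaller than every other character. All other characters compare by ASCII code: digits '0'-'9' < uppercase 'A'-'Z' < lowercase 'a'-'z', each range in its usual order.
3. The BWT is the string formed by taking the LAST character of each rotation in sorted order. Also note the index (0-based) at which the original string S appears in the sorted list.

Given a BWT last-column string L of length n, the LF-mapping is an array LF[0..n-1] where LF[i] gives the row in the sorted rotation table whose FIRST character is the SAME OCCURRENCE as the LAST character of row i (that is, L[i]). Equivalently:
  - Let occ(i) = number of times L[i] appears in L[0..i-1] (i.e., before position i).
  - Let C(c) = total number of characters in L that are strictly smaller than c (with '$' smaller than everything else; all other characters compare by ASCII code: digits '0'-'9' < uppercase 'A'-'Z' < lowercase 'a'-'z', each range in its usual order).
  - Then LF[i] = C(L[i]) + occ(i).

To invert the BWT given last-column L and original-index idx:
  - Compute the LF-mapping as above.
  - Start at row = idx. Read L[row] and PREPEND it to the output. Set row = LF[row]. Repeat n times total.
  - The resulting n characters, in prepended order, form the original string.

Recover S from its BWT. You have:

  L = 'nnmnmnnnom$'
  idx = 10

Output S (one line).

LF mapping: 4 5 1 6 2 7 8 9 10 3 0
Walk LF starting at row 10, prepending L[row]:
  step 1: row=10, L[10]='$', prepend. Next row=LF[10]=0
  step 2: row=0, L[0]='n', prepend. Next row=LF[0]=4
  step 3: row=4, L[4]='m', prepend. Next row=LF[4]=2
  step 4: row=2, L[2]='m', prepend. Next row=LF[2]=1
  step 5: row=1, L[1]='n', prepend. Next row=LF[1]=5
  step 6: row=5, L[5]='n', prepend. Next row=LF[5]=7
  step 7: row=7, L[7]='n', prepend. Next row=LF[7]=9
  step 8: row=9, L[9]='m', prepend. Next row=LF[9]=3
  step 9: row=3, L[3]='n', prepend. Next row=LF[3]=6
  step 10: row=6, L[6]='n', prepend. Next row=LF[6]=8
  step 11: row=8, L[8]='o', prepend. Next row=LF[8]=10
Reversed output: onnmnnnmmn$

Answer: onnmnnnmmn$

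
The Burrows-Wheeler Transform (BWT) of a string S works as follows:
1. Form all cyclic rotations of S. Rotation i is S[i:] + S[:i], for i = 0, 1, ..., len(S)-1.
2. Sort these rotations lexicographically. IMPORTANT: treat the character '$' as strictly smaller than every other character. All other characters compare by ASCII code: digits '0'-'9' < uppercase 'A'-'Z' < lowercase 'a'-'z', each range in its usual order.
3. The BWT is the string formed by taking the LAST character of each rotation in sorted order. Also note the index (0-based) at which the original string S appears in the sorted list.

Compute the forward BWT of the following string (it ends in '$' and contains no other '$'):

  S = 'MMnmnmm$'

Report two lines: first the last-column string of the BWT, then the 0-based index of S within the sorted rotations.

Answer: m$MmnnmM
1

Derivation:
All 8 rotations (rotation i = S[i:]+S[:i]):
  rot[0] = MMnmnmm$
  rot[1] = Mnmnmm$M
  rot[2] = nmnmm$MM
  rot[3] = mnmm$MMn
  rot[4] = nmm$MMnm
  rot[5] = mm$MMnmn
  rot[6] = m$MMnmnm
  rot[7] = $MMnmnmm
Sorted (with $ < everything):
  sorted[0] = $MMnmnmm  (last char: 'm')
  sorted[1] = MMnmnmm$  (last char: '$')
  sorted[2] = Mnmnmm$M  (last char: 'M')
  sorted[3] = m$MMnmnm  (last char: 'm')
  sorted[4] = mm$MMnmn  (last char: 'n')
  sorted[5] = mnmm$MMn  (last char: 'n')
  sorted[6] = nmm$MMnm  (last char: 'm')
  sorted[7] = nmnmm$MM  (last char: 'M')
Last column: m$MmnnmM
Original string S is at sorted index 1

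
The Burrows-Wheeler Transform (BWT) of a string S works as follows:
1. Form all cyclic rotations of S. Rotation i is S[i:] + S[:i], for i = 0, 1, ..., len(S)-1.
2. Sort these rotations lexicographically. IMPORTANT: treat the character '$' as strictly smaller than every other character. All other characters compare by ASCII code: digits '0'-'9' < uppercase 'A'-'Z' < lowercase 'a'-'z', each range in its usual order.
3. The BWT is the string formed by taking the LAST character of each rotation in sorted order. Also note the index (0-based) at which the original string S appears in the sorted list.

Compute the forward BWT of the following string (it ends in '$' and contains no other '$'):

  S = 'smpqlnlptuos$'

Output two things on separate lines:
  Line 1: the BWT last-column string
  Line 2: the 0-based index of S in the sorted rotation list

All 13 rotations (rotation i = S[i:]+S[:i]):
  rot[0] = smpqlnlptuos$
  rot[1] = mpqlnlptuos$s
  rot[2] = pqlnlptuos$sm
  rot[3] = qlnlptuos$smp
  rot[4] = lnlptuos$smpq
  rot[5] = nlptuos$smpql
  rot[6] = lptuos$smpqln
  rot[7] = ptuos$smpqlnl
  rot[8] = tuos$smpqlnlp
  rot[9] = uos$smpqlnlpt
  rot[10] = os$smpqlnlptu
  rot[11] = s$smpqlnlptuo
  rot[12] = $smpqlnlptuos
Sorted (with $ < everything):
  sorted[0] = $smpqlnlptuos  (last char: 's')
  sorted[1] = lnlptuos$smpq  (last char: 'q')
  sorted[2] = lptuos$smpqln  (last char: 'n')
  sorted[3] = mpqlnlptuos$s  (last char: 's')
  sorted[4] = nlptuos$smpql  (last char: 'l')
  sorted[5] = os$smpqlnlptu  (last char: 'u')
  sorted[6] = pqlnlptuos$sm  (last char: 'm')
  sorted[7] = ptuos$smpqlnl  (last char: 'l')
  sorted[8] = qlnlptuos$smp  (last char: 'p')
  sorted[9] = s$smpqlnlptuo  (last char: 'o')
  sorted[10] = smpqlnlptuos$  (last char: '$')
  sorted[11] = tuos$smpqlnlp  (last char: 'p')
  sorted[12] = uos$smpqlnlpt  (last char: 't')
Last column: sqnslumlpo$pt
Original string S is at sorted index 10

Answer: sqnslumlpo$pt
10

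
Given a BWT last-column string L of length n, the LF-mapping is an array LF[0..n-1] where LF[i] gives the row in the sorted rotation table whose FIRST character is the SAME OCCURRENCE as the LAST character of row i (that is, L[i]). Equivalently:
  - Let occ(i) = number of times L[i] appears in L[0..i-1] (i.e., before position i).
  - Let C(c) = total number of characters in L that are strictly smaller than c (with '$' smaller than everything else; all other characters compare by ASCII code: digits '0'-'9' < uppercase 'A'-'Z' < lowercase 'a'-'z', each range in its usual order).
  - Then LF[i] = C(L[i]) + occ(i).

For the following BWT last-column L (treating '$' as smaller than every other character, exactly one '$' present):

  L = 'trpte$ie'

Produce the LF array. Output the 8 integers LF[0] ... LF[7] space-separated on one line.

Char counts: '$':1, 'e':2, 'i':1, 'p':1, 'r':1, 't':2
C (first-col start): C('$')=0, C('e')=1, C('i')=3, C('p')=4, C('r')=5, C('t')=6
L[0]='t': occ=0, LF[0]=C('t')+0=6+0=6
L[1]='r': occ=0, LF[1]=C('r')+0=5+0=5
L[2]='p': occ=0, LF[2]=C('p')+0=4+0=4
L[3]='t': occ=1, LF[3]=C('t')+1=6+1=7
L[4]='e': occ=0, LF[4]=C('e')+0=1+0=1
L[5]='$': occ=0, LF[5]=C('$')+0=0+0=0
L[6]='i': occ=0, LF[6]=C('i')+0=3+0=3
L[7]='e': occ=1, LF[7]=C('e')+1=1+1=2

Answer: 6 5 4 7 1 0 3 2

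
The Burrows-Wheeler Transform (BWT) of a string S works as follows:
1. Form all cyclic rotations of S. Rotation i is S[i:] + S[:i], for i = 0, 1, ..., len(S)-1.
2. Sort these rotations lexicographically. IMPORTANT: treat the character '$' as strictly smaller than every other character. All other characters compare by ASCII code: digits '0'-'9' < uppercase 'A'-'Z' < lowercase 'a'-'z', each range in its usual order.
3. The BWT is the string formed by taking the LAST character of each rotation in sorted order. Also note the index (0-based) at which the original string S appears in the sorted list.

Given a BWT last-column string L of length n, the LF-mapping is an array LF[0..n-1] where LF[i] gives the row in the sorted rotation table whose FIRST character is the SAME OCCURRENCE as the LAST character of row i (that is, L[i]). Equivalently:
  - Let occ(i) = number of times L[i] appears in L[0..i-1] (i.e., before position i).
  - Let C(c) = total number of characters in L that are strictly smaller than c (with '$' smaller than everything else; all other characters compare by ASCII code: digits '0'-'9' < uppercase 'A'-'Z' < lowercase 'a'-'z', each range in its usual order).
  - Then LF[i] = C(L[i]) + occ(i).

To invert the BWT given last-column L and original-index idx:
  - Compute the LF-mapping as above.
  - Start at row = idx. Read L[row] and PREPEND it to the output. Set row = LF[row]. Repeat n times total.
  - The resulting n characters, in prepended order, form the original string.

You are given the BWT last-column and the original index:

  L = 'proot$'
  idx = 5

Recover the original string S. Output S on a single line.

Answer: troop$

Derivation:
LF mapping: 3 4 1 2 5 0
Walk LF starting at row 5, prepending L[row]:
  step 1: row=5, L[5]='$', prepend. Next row=LF[5]=0
  step 2: row=0, L[0]='p', prepend. Next row=LF[0]=3
  step 3: row=3, L[3]='o', prepend. Next row=LF[3]=2
  step 4: row=2, L[2]='o', prepend. Next row=LF[2]=1
  step 5: row=1, L[1]='r', prepend. Next row=LF[1]=4
  step 6: row=4, L[4]='t', prepend. Next row=LF[4]=5
Reversed output: troop$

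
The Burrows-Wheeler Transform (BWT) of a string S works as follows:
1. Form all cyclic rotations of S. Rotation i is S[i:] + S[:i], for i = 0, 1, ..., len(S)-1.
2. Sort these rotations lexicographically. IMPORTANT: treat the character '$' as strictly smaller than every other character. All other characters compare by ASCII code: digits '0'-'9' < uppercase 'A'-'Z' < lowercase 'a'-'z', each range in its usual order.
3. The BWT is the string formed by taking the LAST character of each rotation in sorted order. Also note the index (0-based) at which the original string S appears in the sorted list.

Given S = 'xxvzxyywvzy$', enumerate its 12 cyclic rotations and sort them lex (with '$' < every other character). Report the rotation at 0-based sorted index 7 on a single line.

All 12 rotations (rotation i = S[i:]+S[:i]):
  rot[0] = xxvzxyywvzy$
  rot[1] = xvzxyywvzy$x
  rot[2] = vzxyywvzy$xx
  rot[3] = zxyywvzy$xxv
  rot[4] = xyywvzy$xxvz
  rot[5] = yywvzy$xxvzx
  rot[6] = ywvzy$xxvzxy
  rot[7] = wvzy$xxvzxyy
  rot[8] = vzy$xxvzxyyw
  rot[9] = zy$xxvzxyywv
  rot[10] = y$xxvzxyywvz
  rot[11] = $xxvzxyywvzy
Sorted (with $ < everything):
  sorted[0] = $xxvzxyywvzy
  sorted[1] = vzxyywvzy$xx
  sorted[2] = vzy$xxvzxyyw
  sorted[3] = wvzy$xxvzxyy
  sorted[4] = xvzxyywvzy$x
  sorted[5] = xxvzxyywvzy$
  sorted[6] = xyywvzy$xxvz
  sorted[7] = y$xxvzxyywvz
  sorted[8] = ywvzy$xxvzxy
  sorted[9] = yywvzy$xxvzx
  sorted[10] = zxyywvzy$xxv
  sorted[11] = zy$xxvzxyywv
sorted[7] = y$xxvzxyywvz

Answer: y$xxvzxyywvz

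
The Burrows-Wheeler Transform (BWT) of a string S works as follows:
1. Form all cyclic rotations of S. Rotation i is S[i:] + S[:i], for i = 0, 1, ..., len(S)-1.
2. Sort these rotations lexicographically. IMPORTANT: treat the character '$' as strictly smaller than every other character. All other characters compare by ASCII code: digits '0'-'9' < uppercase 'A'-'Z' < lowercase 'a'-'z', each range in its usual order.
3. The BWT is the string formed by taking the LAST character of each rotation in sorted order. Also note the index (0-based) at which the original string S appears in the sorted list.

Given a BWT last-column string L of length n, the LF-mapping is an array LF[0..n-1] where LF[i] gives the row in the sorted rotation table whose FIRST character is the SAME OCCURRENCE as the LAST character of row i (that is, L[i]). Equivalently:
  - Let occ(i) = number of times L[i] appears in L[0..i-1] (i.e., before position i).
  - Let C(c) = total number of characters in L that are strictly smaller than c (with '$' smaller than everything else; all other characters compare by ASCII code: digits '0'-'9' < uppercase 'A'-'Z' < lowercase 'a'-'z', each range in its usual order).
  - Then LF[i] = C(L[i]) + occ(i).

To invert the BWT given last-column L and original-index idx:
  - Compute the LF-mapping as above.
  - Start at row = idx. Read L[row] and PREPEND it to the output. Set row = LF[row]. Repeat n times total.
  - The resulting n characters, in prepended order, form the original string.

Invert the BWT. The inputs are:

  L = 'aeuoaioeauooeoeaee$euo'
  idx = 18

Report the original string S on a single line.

Answer: ouueoeuaaoeooaeoeeiea$

Derivation:
LF mapping: 1 5 19 13 2 12 14 6 3 20 15 16 7 17 8 4 9 10 0 11 21 18
Walk LF starting at row 18, prepending L[row]:
  step 1: row=18, L[18]='$', prepend. Next row=LF[18]=0
  step 2: row=0, L[0]='a', prepend. Next row=LF[0]=1
  step 3: row=1, L[1]='e', prepend. Next row=LF[1]=5
  step 4: row=5, L[5]='i', prepend. Next row=LF[5]=12
  step 5: row=12, L[12]='e', prepend. Next row=LF[12]=7
  step 6: row=7, L[7]='e', prepend. Next row=LF[7]=6
  step 7: row=6, L[6]='o', prepend. Next row=LF[6]=14
  step 8: row=14, L[14]='e', prepend. Next row=LF[14]=8
  step 9: row=8, L[8]='a', prepend. Next row=LF[8]=3
  step 10: row=3, L[3]='o', prepend. Next row=LF[3]=13
  step 11: row=13, L[13]='o', prepend. Next row=LF[13]=17
  step 12: row=17, L[17]='e', prepend. Next row=LF[17]=10
  step 13: row=10, L[10]='o', prepend. Next row=LF[10]=15
  step 14: row=15, L[15]='a', prepend. Next row=LF[15]=4
  step 15: row=4, L[4]='a', prepend. Next row=LF[4]=2
  step 16: row=2, L[2]='u', prepend. Next row=LF[2]=19
  step 17: row=19, L[19]='e', prepend. Next row=LF[19]=11
  step 18: row=11, L[11]='o', prepend. Next row=LF[11]=16
  step 19: row=16, L[16]='e', prepend. Next row=LF[16]=9
  step 20: row=9, L[9]='u', prepend. Next row=LF[9]=20
  step 21: row=20, L[20]='u', prepend. Next row=LF[20]=21
  step 22: row=21, L[21]='o', prepend. Next row=LF[21]=18
Reversed output: ouueoeuaaoeooaeoeeiea$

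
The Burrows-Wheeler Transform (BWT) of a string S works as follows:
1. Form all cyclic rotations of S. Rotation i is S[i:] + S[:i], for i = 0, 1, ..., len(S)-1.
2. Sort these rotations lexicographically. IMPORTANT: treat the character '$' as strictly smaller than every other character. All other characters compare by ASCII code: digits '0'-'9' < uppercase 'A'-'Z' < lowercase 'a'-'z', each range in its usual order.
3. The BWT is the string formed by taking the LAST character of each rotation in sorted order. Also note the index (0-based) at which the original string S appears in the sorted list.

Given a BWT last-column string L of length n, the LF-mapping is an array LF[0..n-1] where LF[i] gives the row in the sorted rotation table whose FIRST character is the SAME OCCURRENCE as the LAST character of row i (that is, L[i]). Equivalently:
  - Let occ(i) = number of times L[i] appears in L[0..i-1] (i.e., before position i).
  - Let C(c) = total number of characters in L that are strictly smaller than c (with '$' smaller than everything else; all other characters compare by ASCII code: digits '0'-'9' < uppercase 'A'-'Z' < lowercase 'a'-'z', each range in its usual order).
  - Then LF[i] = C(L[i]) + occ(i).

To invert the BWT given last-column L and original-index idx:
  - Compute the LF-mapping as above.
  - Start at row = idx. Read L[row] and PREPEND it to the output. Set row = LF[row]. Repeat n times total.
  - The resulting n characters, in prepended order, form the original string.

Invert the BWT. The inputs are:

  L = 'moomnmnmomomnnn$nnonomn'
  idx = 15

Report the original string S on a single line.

LF mapping: 1 17 18 2 8 3 9 4 19 5 20 6 10 11 12 0 13 14 21 15 22 7 16
Walk LF starting at row 15, prepending L[row]:
  step 1: row=15, L[15]='$', prepend. Next row=LF[15]=0
  step 2: row=0, L[0]='m', prepend. Next row=LF[0]=1
  step 3: row=1, L[1]='o', prepend. Next row=LF[1]=17
  step 4: row=17, L[17]='n', prepend. Next row=LF[17]=14
  step 5: row=14, L[14]='n', prepend. Next row=LF[14]=12
  step 6: row=12, L[12]='n', prepend. Next row=LF[12]=10
  step 7: row=10, L[10]='o', prepend. Next row=LF[10]=20
  step 8: row=20, L[20]='o', prepend. Next row=LF[20]=22
  step 9: row=22, L[22]='n', prepend. Next row=LF[22]=16
  step 10: row=16, L[16]='n', prepend. Next row=LF[16]=13
  step 11: row=13, L[13]='n', prepend. Next row=LF[13]=11
  step 12: row=11, L[11]='m', prepend. Next row=LF[11]=6
  step 13: row=6, L[6]='n', prepend. Next row=LF[6]=9
  step 14: row=9, L[9]='m', prepend. Next row=LF[9]=5
  step 15: row=5, L[5]='m', prepend. Next row=LF[5]=3
  step 16: row=3, L[3]='m', prepend. Next row=LF[3]=2
  step 17: row=2, L[2]='o', prepend. Next row=LF[2]=18
  step 18: row=18, L[18]='o', prepend. Next row=LF[18]=21
  step 19: row=21, L[21]='m', prepend. Next row=LF[21]=7
  step 20: row=7, L[7]='m', prepend. Next row=LF[7]=4
  step 21: row=4, L[4]='n', prepend. Next row=LF[4]=8
  step 22: row=8, L[8]='o', prepend. Next row=LF[8]=19
  step 23: row=19, L[19]='n', prepend. Next row=LF[19]=15
Reversed output: nonmmoommmnmnnnoonnnom$

Answer: nonmmoommmnmnnnoonnnom$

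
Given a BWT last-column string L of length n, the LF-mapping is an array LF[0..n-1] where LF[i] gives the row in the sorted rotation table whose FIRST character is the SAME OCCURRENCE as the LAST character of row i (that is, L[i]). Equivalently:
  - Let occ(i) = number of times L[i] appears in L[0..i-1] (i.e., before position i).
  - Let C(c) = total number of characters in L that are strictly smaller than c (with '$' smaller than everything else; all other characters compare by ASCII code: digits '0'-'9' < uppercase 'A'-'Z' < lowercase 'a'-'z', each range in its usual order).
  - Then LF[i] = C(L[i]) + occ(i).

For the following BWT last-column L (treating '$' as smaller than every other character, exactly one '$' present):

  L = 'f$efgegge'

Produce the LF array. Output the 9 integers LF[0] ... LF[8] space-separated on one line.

Char counts: '$':1, 'e':3, 'f':2, 'g':3
C (first-col start): C('$')=0, C('e')=1, C('f')=4, C('g')=6
L[0]='f': occ=0, LF[0]=C('f')+0=4+0=4
L[1]='$': occ=0, LF[1]=C('$')+0=0+0=0
L[2]='e': occ=0, LF[2]=C('e')+0=1+0=1
L[3]='f': occ=1, LF[3]=C('f')+1=4+1=5
L[4]='g': occ=0, LF[4]=C('g')+0=6+0=6
L[5]='e': occ=1, LF[5]=C('e')+1=1+1=2
L[6]='g': occ=1, LF[6]=C('g')+1=6+1=7
L[7]='g': occ=2, LF[7]=C('g')+2=6+2=8
L[8]='e': occ=2, LF[8]=C('e')+2=1+2=3

Answer: 4 0 1 5 6 2 7 8 3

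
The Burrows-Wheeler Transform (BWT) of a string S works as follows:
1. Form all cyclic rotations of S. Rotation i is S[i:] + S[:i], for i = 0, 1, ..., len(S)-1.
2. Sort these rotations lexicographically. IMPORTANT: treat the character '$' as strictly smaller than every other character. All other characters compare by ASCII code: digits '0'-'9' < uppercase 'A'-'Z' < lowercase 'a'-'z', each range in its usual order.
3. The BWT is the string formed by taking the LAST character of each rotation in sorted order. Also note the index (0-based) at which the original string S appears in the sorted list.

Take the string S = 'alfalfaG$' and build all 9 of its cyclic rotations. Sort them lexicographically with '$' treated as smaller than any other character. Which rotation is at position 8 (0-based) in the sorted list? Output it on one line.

All 9 rotations (rotation i = S[i:]+S[:i]):
  rot[0] = alfalfaG$
  rot[1] = lfalfaG$a
  rot[2] = falfaG$al
  rot[3] = alfaG$alf
  rot[4] = lfaG$alfa
  rot[5] = faG$alfal
  rot[6] = aG$alfalf
  rot[7] = G$alfalfa
  rot[8] = $alfalfaG
Sorted (with $ < everything):
  sorted[0] = $alfalfaG
  sorted[1] = G$alfalfa
  sorted[2] = aG$alfalf
  sorted[3] = alfaG$alf
  sorted[4] = alfalfaG$
  sorted[5] = faG$alfal
  sorted[6] = falfaG$al
  sorted[7] = lfaG$alfa
  sorted[8] = lfalfaG$a
sorted[8] = lfalfaG$a

Answer: lfalfaG$a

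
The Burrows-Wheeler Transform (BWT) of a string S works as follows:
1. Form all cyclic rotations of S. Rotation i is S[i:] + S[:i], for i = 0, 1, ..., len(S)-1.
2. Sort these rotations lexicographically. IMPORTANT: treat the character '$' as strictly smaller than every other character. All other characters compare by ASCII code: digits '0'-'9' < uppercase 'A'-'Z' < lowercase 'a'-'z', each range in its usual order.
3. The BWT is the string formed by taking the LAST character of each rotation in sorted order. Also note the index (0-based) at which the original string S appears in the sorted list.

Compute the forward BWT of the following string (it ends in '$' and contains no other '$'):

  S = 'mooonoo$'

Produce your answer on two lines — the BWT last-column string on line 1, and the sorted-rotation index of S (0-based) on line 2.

Answer: o$ooonom
1

Derivation:
All 8 rotations (rotation i = S[i:]+S[:i]):
  rot[0] = mooonoo$
  rot[1] = ooonoo$m
  rot[2] = oonoo$mo
  rot[3] = onoo$moo
  rot[4] = noo$mooo
  rot[5] = oo$mooon
  rot[6] = o$mooono
  rot[7] = $mooonoo
Sorted (with $ < everything):
  sorted[0] = $mooonoo  (last char: 'o')
  sorted[1] = mooonoo$  (last char: '$')
  sorted[2] = noo$mooo  (last char: 'o')
  sorted[3] = o$mooono  (last char: 'o')
  sorted[4] = onoo$moo  (last char: 'o')
  sorted[5] = oo$mooon  (last char: 'n')
  sorted[6] = oonoo$mo  (last char: 'o')
  sorted[7] = ooonoo$m  (last char: 'm')
Last column: o$ooonom
Original string S is at sorted index 1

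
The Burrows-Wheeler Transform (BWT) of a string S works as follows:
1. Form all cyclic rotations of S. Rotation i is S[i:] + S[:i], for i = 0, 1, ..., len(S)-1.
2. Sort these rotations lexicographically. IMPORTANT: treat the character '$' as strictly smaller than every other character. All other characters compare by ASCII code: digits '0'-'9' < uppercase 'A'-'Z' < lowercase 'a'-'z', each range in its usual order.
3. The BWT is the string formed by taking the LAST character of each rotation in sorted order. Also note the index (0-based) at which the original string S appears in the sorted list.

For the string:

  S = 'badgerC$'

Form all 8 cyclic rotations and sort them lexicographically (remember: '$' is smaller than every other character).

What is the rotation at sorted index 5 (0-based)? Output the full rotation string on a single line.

Answer: erC$badg

Derivation:
All 8 rotations (rotation i = S[i:]+S[:i]):
  rot[0] = badgerC$
  rot[1] = adgerC$b
  rot[2] = dgerC$ba
  rot[3] = gerC$bad
  rot[4] = erC$badg
  rot[5] = rC$badge
  rot[6] = C$badger
  rot[7] = $badgerC
Sorted (with $ < everything):
  sorted[0] = $badgerC
  sorted[1] = C$badger
  sorted[2] = adgerC$b
  sorted[3] = badgerC$
  sorted[4] = dgerC$ba
  sorted[5] = erC$badg
  sorted[6] = gerC$bad
  sorted[7] = rC$badge
sorted[5] = erC$badg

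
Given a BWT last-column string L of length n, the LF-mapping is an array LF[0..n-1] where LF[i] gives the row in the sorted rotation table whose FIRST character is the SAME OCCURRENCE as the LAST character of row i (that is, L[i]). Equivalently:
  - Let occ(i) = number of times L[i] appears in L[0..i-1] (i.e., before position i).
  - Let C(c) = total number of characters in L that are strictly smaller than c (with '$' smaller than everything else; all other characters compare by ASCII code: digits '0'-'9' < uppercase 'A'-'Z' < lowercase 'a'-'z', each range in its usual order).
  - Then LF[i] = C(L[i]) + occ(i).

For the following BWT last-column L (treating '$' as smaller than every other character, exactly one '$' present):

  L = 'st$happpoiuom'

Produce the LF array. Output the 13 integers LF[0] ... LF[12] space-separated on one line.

Char counts: '$':1, 'a':1, 'h':1, 'i':1, 'm':1, 'o':2, 'p':3, 's':1, 't':1, 'u':1
C (first-col start): C('$')=0, C('a')=1, C('h')=2, C('i')=3, C('m')=4, C('o')=5, C('p')=7, C('s')=10, C('t')=11, C('u')=12
L[0]='s': occ=0, LF[0]=C('s')+0=10+0=10
L[1]='t': occ=0, LF[1]=C('t')+0=11+0=11
L[2]='$': occ=0, LF[2]=C('$')+0=0+0=0
L[3]='h': occ=0, LF[3]=C('h')+0=2+0=2
L[4]='a': occ=0, LF[4]=C('a')+0=1+0=1
L[5]='p': occ=0, LF[5]=C('p')+0=7+0=7
L[6]='p': occ=1, LF[6]=C('p')+1=7+1=8
L[7]='p': occ=2, LF[7]=C('p')+2=7+2=9
L[8]='o': occ=0, LF[8]=C('o')+0=5+0=5
L[9]='i': occ=0, LF[9]=C('i')+0=3+0=3
L[10]='u': occ=0, LF[10]=C('u')+0=12+0=12
L[11]='o': occ=1, LF[11]=C('o')+1=5+1=6
L[12]='m': occ=0, LF[12]=C('m')+0=4+0=4

Answer: 10 11 0 2 1 7 8 9 5 3 12 6 4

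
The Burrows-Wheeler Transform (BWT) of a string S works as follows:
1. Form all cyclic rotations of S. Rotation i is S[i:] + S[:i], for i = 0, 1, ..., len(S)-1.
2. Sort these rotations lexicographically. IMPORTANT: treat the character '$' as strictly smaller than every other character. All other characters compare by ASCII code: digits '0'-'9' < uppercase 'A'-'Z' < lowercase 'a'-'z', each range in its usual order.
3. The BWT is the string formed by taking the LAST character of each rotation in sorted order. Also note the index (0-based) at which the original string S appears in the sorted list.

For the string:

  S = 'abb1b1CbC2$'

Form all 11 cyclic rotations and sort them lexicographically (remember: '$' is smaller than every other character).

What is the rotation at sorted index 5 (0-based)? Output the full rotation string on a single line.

All 11 rotations (rotation i = S[i:]+S[:i]):
  rot[0] = abb1b1CbC2$
  rot[1] = bb1b1CbC2$a
  rot[2] = b1b1CbC2$ab
  rot[3] = 1b1CbC2$abb
  rot[4] = b1CbC2$abb1
  rot[5] = 1CbC2$abb1b
  rot[6] = CbC2$abb1b1
  rot[7] = bC2$abb1b1C
  rot[8] = C2$abb1b1Cb
  rot[9] = 2$abb1b1CbC
  rot[10] = $abb1b1CbC2
Sorted (with $ < everything):
  sorted[0] = $abb1b1CbC2
  sorted[1] = 1CbC2$abb1b
  sorted[2] = 1b1CbC2$abb
  sorted[3] = 2$abb1b1CbC
  sorted[4] = C2$abb1b1Cb
  sorted[5] = CbC2$abb1b1
  sorted[6] = abb1b1CbC2$
  sorted[7] = b1CbC2$abb1
  sorted[8] = b1b1CbC2$ab
  sorted[9] = bC2$abb1b1C
  sorted[10] = bb1b1CbC2$a
sorted[5] = CbC2$abb1b1

Answer: CbC2$abb1b1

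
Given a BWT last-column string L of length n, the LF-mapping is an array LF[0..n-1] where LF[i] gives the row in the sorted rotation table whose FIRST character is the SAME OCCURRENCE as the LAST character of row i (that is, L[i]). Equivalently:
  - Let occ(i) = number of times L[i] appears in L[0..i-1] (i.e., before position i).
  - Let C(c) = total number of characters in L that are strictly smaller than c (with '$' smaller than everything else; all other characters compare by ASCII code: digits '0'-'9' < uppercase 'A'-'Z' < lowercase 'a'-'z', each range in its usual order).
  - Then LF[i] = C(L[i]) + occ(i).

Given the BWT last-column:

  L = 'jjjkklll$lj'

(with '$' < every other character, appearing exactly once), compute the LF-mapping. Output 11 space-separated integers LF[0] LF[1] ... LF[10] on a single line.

Answer: 1 2 3 5 6 7 8 9 0 10 4

Derivation:
Char counts: '$':1, 'j':4, 'k':2, 'l':4
C (first-col start): C('$')=0, C('j')=1, C('k')=5, C('l')=7
L[0]='j': occ=0, LF[0]=C('j')+0=1+0=1
L[1]='j': occ=1, LF[1]=C('j')+1=1+1=2
L[2]='j': occ=2, LF[2]=C('j')+2=1+2=3
L[3]='k': occ=0, LF[3]=C('k')+0=5+0=5
L[4]='k': occ=1, LF[4]=C('k')+1=5+1=6
L[5]='l': occ=0, LF[5]=C('l')+0=7+0=7
L[6]='l': occ=1, LF[6]=C('l')+1=7+1=8
L[7]='l': occ=2, LF[7]=C('l')+2=7+2=9
L[8]='$': occ=0, LF[8]=C('$')+0=0+0=0
L[9]='l': occ=3, LF[9]=C('l')+3=7+3=10
L[10]='j': occ=3, LF[10]=C('j')+3=1+3=4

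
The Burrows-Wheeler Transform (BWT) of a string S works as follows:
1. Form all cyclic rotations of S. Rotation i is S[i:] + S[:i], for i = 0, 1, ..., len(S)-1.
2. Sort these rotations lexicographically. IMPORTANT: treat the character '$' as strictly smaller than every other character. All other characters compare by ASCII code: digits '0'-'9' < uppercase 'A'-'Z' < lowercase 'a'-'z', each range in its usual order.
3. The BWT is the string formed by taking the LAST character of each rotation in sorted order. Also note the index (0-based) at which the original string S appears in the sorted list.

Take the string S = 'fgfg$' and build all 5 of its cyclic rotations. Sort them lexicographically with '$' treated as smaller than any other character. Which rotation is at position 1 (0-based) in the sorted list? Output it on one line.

Answer: fg$fg

Derivation:
All 5 rotations (rotation i = S[i:]+S[:i]):
  rot[0] = fgfg$
  rot[1] = gfg$f
  rot[2] = fg$fg
  rot[3] = g$fgf
  rot[4] = $fgfg
Sorted (with $ < everything):
  sorted[0] = $fgfg
  sorted[1] = fg$fg
  sorted[2] = fgfg$
  sorted[3] = g$fgf
  sorted[4] = gfg$f
sorted[1] = fg$fg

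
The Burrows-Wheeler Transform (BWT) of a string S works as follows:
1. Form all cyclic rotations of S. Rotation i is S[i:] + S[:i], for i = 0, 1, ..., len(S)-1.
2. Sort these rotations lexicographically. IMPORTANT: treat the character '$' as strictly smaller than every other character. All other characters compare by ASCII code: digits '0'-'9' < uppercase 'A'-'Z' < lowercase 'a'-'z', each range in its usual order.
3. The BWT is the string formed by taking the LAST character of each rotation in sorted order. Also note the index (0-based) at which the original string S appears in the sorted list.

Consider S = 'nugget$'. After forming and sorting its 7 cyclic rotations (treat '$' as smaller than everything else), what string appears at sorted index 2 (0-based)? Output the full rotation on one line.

All 7 rotations (rotation i = S[i:]+S[:i]):
  rot[0] = nugget$
  rot[1] = ugget$n
  rot[2] = gget$nu
  rot[3] = get$nug
  rot[4] = et$nugg
  rot[5] = t$nugge
  rot[6] = $nugget
Sorted (with $ < everything):
  sorted[0] = $nugget
  sorted[1] = et$nugg
  sorted[2] = get$nug
  sorted[3] = gget$nu
  sorted[4] = nugget$
  sorted[5] = t$nugge
  sorted[6] = ugget$n
sorted[2] = get$nug

Answer: get$nug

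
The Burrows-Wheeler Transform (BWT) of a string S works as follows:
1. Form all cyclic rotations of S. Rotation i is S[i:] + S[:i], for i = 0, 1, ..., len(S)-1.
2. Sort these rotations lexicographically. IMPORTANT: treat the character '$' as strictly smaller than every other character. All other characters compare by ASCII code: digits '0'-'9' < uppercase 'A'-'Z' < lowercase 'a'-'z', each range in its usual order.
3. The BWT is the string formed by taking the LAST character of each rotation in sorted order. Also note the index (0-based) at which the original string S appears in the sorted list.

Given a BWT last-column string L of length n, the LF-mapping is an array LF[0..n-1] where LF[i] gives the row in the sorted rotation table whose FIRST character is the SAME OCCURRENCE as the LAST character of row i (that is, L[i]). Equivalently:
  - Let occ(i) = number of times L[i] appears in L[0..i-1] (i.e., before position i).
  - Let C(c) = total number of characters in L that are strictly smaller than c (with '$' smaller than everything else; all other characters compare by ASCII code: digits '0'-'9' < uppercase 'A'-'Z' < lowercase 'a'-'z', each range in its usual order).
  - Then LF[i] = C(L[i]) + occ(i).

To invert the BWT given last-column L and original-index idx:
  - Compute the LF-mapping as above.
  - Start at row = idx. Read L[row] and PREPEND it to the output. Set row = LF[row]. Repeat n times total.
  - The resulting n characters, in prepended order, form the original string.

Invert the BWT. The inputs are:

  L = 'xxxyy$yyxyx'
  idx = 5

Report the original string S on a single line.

LF mapping: 1 2 3 6 7 0 8 9 4 10 5
Walk LF starting at row 5, prepending L[row]:
  step 1: row=5, L[5]='$', prepend. Next row=LF[5]=0
  step 2: row=0, L[0]='x', prepend. Next row=LF[0]=1
  step 3: row=1, L[1]='x', prepend. Next row=LF[1]=2
  step 4: row=2, L[2]='x', prepend. Next row=LF[2]=3
  step 5: row=3, L[3]='y', prepend. Next row=LF[3]=6
  step 6: row=6, L[6]='y', prepend. Next row=LF[6]=8
  step 7: row=8, L[8]='x', prepend. Next row=LF[8]=4
  step 8: row=4, L[4]='y', prepend. Next row=LF[4]=7
  step 9: row=7, L[7]='y', prepend. Next row=LF[7]=9
  step 10: row=9, L[9]='y', prepend. Next row=LF[9]=10
  step 11: row=10, L[10]='x', prepend. Next row=LF[10]=5
Reversed output: xyyyxyyxxx$

Answer: xyyyxyyxxx$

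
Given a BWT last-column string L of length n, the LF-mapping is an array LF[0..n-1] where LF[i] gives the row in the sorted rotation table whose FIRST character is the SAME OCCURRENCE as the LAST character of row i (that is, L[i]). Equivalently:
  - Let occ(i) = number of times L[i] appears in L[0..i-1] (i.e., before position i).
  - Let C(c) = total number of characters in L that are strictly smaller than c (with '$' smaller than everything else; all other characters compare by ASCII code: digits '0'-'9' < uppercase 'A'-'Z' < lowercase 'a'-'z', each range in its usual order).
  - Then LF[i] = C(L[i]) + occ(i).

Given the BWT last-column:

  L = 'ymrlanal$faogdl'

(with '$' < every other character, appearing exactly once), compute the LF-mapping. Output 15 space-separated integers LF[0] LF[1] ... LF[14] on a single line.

Char counts: '$':1, 'a':3, 'd':1, 'f':1, 'g':1, 'l':3, 'm':1, 'n':1, 'o':1, 'r':1, 'y':1
C (first-col start): C('$')=0, C('a')=1, C('d')=4, C('f')=5, C('g')=6, C('l')=7, C('m')=10, C('n')=11, C('o')=12, C('r')=13, C('y')=14
L[0]='y': occ=0, LF[0]=C('y')+0=14+0=14
L[1]='m': occ=0, LF[1]=C('m')+0=10+0=10
L[2]='r': occ=0, LF[2]=C('r')+0=13+0=13
L[3]='l': occ=0, LF[3]=C('l')+0=7+0=7
L[4]='a': occ=0, LF[4]=C('a')+0=1+0=1
L[5]='n': occ=0, LF[5]=C('n')+0=11+0=11
L[6]='a': occ=1, LF[6]=C('a')+1=1+1=2
L[7]='l': occ=1, LF[7]=C('l')+1=7+1=8
L[8]='$': occ=0, LF[8]=C('$')+0=0+0=0
L[9]='f': occ=0, LF[9]=C('f')+0=5+0=5
L[10]='a': occ=2, LF[10]=C('a')+2=1+2=3
L[11]='o': occ=0, LF[11]=C('o')+0=12+0=12
L[12]='g': occ=0, LF[12]=C('g')+0=6+0=6
L[13]='d': occ=0, LF[13]=C('d')+0=4+0=4
L[14]='l': occ=2, LF[14]=C('l')+2=7+2=9

Answer: 14 10 13 7 1 11 2 8 0 5 3 12 6 4 9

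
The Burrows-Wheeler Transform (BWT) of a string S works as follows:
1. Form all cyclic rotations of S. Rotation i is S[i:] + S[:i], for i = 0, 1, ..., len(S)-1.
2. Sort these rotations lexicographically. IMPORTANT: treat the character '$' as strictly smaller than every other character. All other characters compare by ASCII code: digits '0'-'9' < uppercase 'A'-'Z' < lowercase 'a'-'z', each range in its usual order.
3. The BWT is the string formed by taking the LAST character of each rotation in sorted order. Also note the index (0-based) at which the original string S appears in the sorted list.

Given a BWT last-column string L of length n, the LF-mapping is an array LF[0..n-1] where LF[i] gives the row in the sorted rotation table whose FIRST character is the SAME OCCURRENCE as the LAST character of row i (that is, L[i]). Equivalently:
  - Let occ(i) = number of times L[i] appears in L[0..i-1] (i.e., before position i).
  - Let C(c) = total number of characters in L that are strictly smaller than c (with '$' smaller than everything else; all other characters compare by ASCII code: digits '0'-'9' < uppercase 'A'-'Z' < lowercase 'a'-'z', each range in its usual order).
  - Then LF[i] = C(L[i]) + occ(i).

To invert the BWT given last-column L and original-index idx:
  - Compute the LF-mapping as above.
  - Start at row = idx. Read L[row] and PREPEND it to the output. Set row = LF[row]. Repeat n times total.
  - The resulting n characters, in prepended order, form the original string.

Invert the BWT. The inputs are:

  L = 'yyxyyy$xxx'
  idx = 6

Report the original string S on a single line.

Answer: yxxyxyxyy$

Derivation:
LF mapping: 5 6 1 7 8 9 0 2 3 4
Walk LF starting at row 6, prepending L[row]:
  step 1: row=6, L[6]='$', prepend. Next row=LF[6]=0
  step 2: row=0, L[0]='y', prepend. Next row=LF[0]=5
  step 3: row=5, L[5]='y', prepend. Next row=LF[5]=9
  step 4: row=9, L[9]='x', prepend. Next row=LF[9]=4
  step 5: row=4, L[4]='y', prepend. Next row=LF[4]=8
  step 6: row=8, L[8]='x', prepend. Next row=LF[8]=3
  step 7: row=3, L[3]='y', prepend. Next row=LF[3]=7
  step 8: row=7, L[7]='x', prepend. Next row=LF[7]=2
  step 9: row=2, L[2]='x', prepend. Next row=LF[2]=1
  step 10: row=1, L[1]='y', prepend. Next row=LF[1]=6
Reversed output: yxxyxyxyy$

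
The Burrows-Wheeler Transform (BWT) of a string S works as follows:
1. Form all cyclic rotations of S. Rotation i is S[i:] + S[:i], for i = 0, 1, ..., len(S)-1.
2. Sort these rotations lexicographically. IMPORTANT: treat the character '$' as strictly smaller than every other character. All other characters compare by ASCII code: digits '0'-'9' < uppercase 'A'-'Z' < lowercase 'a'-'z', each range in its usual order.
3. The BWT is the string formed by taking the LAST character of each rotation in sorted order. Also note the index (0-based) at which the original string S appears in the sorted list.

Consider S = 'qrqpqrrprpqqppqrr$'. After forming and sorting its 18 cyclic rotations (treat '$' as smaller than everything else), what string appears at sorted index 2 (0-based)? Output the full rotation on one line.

Answer: pqqppqrr$qrqpqrrpr

Derivation:
All 18 rotations (rotation i = S[i:]+S[:i]):
  rot[0] = qrqpqrrprpqqppqrr$
  rot[1] = rqpqrrprpqqppqrr$q
  rot[2] = qpqrrprpqqppqrr$qr
  rot[3] = pqrrprpqqppqrr$qrq
  rot[4] = qrrprpqqppqrr$qrqp
  rot[5] = rrprpqqppqrr$qrqpq
  rot[6] = rprpqqppqrr$qrqpqr
  rot[7] = prpqqppqrr$qrqpqrr
  rot[8] = rpqqppqrr$qrqpqrrp
  rot[9] = pqqppqrr$qrqpqrrpr
  rot[10] = qqppqrr$qrqpqrrprp
  rot[11] = qppqrr$qrqpqrrprpq
  rot[12] = ppqrr$qrqpqrrprpqq
  rot[13] = pqrr$qrqpqrrprpqqp
  rot[14] = qrr$qrqpqrrprpqqpp
  rot[15] = rr$qrqpqrrprpqqppq
  rot[16] = r$qrqpqrrprpqqppqr
  rot[17] = $qrqpqrrprpqqppqrr
Sorted (with $ < everything):
  sorted[0] = $qrqpqrrprpqqppqrr
  sorted[1] = ppqrr$qrqpqrrprpqq
  sorted[2] = pqqppqrr$qrqpqrrpr
  sorted[3] = pqrr$qrqpqrrprpqqp
  sorted[4] = pqrrprpqqppqrr$qrq
  sorted[5] = prpqqppqrr$qrqpqrr
  sorted[6] = qppqrr$qrqpqrrprpq
  sorted[7] = qpqrrprpqqppqrr$qr
  sorted[8] = qqppqrr$qrqpqrrprp
  sorted[9] = qrqpqrrprpqqppqrr$
  sorted[10] = qrr$qrqpqrrprpqqpp
  sorted[11] = qrrprpqqppqrr$qrqp
  sorted[12] = r$qrqpqrrprpqqppqr
  sorted[13] = rpqqppqrr$qrqpqrrp
  sorted[14] = rprpqqppqrr$qrqpqr
  sorted[15] = rqpqrrprpqqppqrr$q
  sorted[16] = rr$qrqpqrrprpqqppq
  sorted[17] = rrprpqqppqrr$qrqpq
sorted[2] = pqqppqrr$qrqpqrrpr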